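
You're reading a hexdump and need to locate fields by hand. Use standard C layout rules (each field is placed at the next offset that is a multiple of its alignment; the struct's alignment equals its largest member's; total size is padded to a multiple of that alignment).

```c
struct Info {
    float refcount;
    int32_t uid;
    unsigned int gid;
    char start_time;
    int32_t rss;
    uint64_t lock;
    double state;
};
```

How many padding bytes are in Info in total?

7

refcount at 0 (size 4, align 4) → ends 4
uid at 4 (size 4, align 4) → ends 8
gid at 8 (size 4, align 4) → ends 12
start_time at 12 (size 1, align 1) → ends 13
pad 3 to align 4 for rss
rss at 16 (size 4, align 4) → ends 20
pad 4 to align 8 for lock
lock at 24 (size 8, align 8) → ends 32
state at 32 (size 8, align 8) → ends 40
total 40 bytes, alignment 8
data bytes 33, size 40 → padding 7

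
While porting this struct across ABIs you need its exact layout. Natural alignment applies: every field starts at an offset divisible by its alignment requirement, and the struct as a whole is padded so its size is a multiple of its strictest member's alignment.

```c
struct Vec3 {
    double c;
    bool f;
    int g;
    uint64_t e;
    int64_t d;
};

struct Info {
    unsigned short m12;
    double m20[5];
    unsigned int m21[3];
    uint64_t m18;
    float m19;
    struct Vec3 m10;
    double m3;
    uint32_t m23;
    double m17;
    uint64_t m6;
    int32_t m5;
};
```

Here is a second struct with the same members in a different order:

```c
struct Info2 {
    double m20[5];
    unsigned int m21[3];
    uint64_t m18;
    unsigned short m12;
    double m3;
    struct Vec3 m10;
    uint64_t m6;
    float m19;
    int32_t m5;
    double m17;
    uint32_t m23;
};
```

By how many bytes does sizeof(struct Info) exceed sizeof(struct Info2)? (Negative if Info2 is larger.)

8

Vec3: c at 0 (size 8, align 8) → ends 8; f at 8 (size 1, align 1) → ends 9; pad 3 to align 4 for g; g at 12 (size 4, align 4) → ends 16; e at 16 (size 8, align 8) → ends 24; d at 24 (size 8, align 8) → ends 32; total 32 bytes, alignment 8
m12 at 0 (size 2, align 2) → ends 2
pad 6 to align 8 for m20
m20 at 8 (size 40, align 8) → ends 48
m21 at 48 (size 12, align 4) → ends 60
pad 4 to align 8 for m18
m18 at 64 (size 8, align 8) → ends 72
m19 at 72 (size 4, align 4) → ends 76
pad 4 to align 8 for m10
m10 at 80 (size 32, align 8) → ends 112
m3 at 112 (size 8, align 8) → ends 120
m23 at 120 (size 4, align 4) → ends 124
pad 4 to align 8 for m17
m17 at 128 (size 8, align 8) → ends 136
m6 at 136 (size 8, align 8) → ends 144
m5 at 144 (size 4, align 4) → ends 148
tail pad 4 to reach multiple of 8
total 152 bytes, alignment 8
— Info2 —
m20 at 0 (size 40, align 8) → ends 40
m21 at 40 (size 12, align 4) → ends 52
pad 4 to align 8 for m18
m18 at 56 (size 8, align 8) → ends 64
m12 at 64 (size 2, align 2) → ends 66
pad 6 to align 8 for m3
m3 at 72 (size 8, align 8) → ends 80
m10 at 80 (size 32, align 8) → ends 112
m6 at 112 (size 8, align 8) → ends 120
m19 at 120 (size 4, align 4) → ends 124
m5 at 124 (size 4, align 4) → ends 128
m17 at 128 (size 8, align 8) → ends 136
m23 at 136 (size 4, align 4) → ends 140
tail pad 4 to reach multiple of 8
total 144 bytes, alignment 8
152 − 144 = 8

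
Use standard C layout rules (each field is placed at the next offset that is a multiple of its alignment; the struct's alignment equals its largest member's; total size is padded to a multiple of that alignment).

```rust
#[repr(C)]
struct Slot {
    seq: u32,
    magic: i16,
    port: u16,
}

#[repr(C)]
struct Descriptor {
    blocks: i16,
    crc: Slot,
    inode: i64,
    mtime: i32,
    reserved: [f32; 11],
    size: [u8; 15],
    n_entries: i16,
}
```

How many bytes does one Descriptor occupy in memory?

Slot: @0: seq [4B, align 4] → 4; @4: magic [2B, align 2] → 6; @6: port [2B, align 2] → 8; size 8, align 4
@0: blocks [2B, align 2] → 2
+2 pad (align 4)
@4: crc [8B, align 4] → 12
+4 pad (align 8)
@16: inode [8B, align 8] → 24
@24: mtime [4B, align 4] → 28
@28: reserved [44B, align 4] → 72
@72: size [15B, align 1] → 87
+1 pad (align 2)
@88: n_entries [2B, align 2] → 90
+6 tail pad (align 8)
size 96, align 8

96 bytes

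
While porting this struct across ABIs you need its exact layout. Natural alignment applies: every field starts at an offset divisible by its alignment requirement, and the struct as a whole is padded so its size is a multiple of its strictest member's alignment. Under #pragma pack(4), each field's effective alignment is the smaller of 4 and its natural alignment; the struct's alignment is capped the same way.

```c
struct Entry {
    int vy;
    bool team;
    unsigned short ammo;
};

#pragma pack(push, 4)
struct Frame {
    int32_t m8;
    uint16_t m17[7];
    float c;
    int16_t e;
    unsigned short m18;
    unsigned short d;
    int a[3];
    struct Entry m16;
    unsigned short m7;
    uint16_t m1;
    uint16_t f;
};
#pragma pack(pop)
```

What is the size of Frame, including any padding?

Entry: @0: vy [4B, align 4] → 4; @4: team [1B, align 1] → 5; +1 pad (align 2); @6: ammo [2B, align 2] → 8; size 8, align 4
@0: m8 [4B, align 4] → 4
@4: m17 [14B, align 2] → 18
+2 pad (align 4)
@20: c [4B, align 4] → 24
@24: e [2B, align 2] → 26
@26: m18 [2B, align 2] → 28
@28: d [2B, align 2] → 30
+2 pad (align 4)
@32: a [12B, align 4] → 44
@44: m16 [8B, align 4] → 52
@52: m7 [2B, align 2] → 54
@54: m1 [2B, align 2] → 56
@56: f [2B, align 2] → 58
+2 tail pad (align 4)
size 60, align 4

60 bytes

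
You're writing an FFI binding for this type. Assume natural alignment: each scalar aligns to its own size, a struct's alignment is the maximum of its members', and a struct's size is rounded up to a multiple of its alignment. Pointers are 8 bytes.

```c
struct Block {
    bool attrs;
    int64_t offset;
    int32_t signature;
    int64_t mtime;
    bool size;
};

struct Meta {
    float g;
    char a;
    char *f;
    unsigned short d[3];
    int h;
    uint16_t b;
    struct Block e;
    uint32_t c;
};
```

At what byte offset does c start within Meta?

72

Block: @0: attrs [1B, align 1] → 1; +7 pad (align 8); @8: offset [8B, align 8] → 16; @16: signature [4B, align 4] → 20; +4 pad (align 8); @24: mtime [8B, align 8] → 32; @32: size [1B, align 1] → 33; +7 tail pad (align 8); size 40, align 8
@0: g [4B, align 4] → 4
@4: a [1B, align 1] → 5
+3 pad (align 8)
@8: f [8B, align 8] → 16
@16: d [6B, align 2] → 22
+2 pad (align 4)
@24: h [4B, align 4] → 28
@28: b [2B, align 2] → 30
+2 pad (align 8)
@32: e [40B, align 8] → 72
@72: c [4B, align 4] → 76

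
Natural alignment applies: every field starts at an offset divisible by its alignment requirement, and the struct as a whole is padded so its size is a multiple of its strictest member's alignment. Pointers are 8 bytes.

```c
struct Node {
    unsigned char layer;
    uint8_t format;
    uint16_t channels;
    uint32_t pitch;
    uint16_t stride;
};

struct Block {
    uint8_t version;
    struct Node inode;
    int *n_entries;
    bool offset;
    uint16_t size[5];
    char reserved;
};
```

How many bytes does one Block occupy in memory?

40 bytes

Node: 0..1  layer  (1B, 1-aligned); 1..2  format  (1B, 1-aligned); 2..4  channels  (2B, 2-aligned); 4..8  pitch  (4B, 4-aligned); 8..10  stride  (2B, 2-aligned); 10..12  -- tail padding (2B); sizeof = 12, alignof = 4
0..1  version  (1B, 1-aligned)
1..4  -- padding (3B)
4..16  inode  (12B, 4-aligned)
16..24  n_entries  (8B, 8-aligned)
24..25  offset  (1B, 1-aligned)
25..26  -- padding (1B)
26..36  size  (10B, 2-aligned)
36..37  reserved  (1B, 1-aligned)
37..40  -- tail padding (3B)
sizeof = 40, alignof = 8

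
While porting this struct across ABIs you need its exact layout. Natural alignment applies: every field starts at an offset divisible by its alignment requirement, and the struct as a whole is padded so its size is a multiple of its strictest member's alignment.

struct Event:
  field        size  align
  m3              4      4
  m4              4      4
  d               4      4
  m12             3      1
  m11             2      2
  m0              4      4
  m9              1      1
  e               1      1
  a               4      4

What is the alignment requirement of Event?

member alignments: m3=4, m4=4, d=4, m12=1, m11=2, m0=4, m9=1, e=1, a=4
max = 4

4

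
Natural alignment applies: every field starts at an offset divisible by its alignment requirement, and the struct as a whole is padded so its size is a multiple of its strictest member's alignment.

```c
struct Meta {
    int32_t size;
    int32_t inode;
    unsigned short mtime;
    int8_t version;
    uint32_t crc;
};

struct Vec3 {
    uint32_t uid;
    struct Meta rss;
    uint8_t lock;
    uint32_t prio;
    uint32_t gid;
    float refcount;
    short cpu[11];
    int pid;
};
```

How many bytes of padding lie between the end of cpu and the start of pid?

2

Meta: size at 0 (size 4, align 4) → ends 4; inode at 4 (size 4, align 4) → ends 8; mtime at 8 (size 2, align 2) → ends 10; version at 10 (size 1, align 1) → ends 11; pad 1 to align 4 for crc; crc at 12 (size 4, align 4) → ends 16; total 16 bytes, alignment 4
uid at 0 (size 4, align 4) → ends 4
rss at 4 (size 16, align 4) → ends 20
lock at 20 (size 1, align 1) → ends 21
pad 3 to align 4 for prio
prio at 24 (size 4, align 4) → ends 28
gid at 28 (size 4, align 4) → ends 32
refcount at 32 (size 4, align 4) → ends 36
cpu at 36 (size 22, align 2) → ends 58
pad 2 to align 4 for pid
pid at 60 (size 4, align 4) → ends 64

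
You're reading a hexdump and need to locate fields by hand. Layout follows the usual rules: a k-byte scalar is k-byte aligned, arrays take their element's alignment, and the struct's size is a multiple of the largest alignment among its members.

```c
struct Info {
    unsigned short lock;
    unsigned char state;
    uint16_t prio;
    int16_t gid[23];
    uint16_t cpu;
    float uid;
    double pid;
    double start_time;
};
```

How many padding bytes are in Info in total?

7

0..2  lock  (2B, 2-aligned)
2..3  state  (1B, 1-aligned)
3..4  -- padding (1B)
4..6  prio  (2B, 2-aligned)
6..52  gid  (46B, 2-aligned)
52..54  cpu  (2B, 2-aligned)
54..56  -- padding (2B)
56..60  uid  (4B, 4-aligned)
60..64  -- padding (4B)
64..72  pid  (8B, 8-aligned)
72..80  start_time  (8B, 8-aligned)
sizeof = 80, alignof = 8
data bytes 73, size 80 → padding 7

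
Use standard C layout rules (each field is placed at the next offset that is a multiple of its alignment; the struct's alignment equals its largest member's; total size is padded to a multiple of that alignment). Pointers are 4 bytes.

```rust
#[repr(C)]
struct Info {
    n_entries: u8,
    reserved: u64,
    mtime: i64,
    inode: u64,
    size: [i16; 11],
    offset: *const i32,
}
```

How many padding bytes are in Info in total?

13

@0: n_entries [1B, align 1] → 1
+7 pad (align 8)
@8: reserved [8B, align 8] → 16
@16: mtime [8B, align 8] → 24
@24: inode [8B, align 8] → 32
@32: size [22B, align 2] → 54
+2 pad (align 4)
@56: offset [4B, align 4] → 60
+4 tail pad (align 8)
size 64, align 8
data bytes 51, size 64 → padding 13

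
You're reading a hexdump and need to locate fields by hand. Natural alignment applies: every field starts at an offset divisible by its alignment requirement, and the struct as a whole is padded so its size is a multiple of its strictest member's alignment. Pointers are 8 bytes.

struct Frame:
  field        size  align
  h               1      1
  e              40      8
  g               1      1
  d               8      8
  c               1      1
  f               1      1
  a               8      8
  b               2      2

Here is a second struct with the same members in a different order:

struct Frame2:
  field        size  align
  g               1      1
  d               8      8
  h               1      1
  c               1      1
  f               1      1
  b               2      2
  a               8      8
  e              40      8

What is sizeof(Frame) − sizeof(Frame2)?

16

@0: h [1B, align 1] → 1
+7 pad (align 8)
@8: e [40B, align 8] → 48
@48: g [1B, align 1] → 49
+7 pad (align 8)
@56: d [8B, align 8] → 64
@64: c [1B, align 1] → 65
@65: f [1B, align 1] → 66
+6 pad (align 8)
@72: a [8B, align 8] → 80
@80: b [2B, align 2] → 82
+6 tail pad (align 8)
size 88, align 8
— Frame2 —
@0: g [1B, align 1] → 1
+7 pad (align 8)
@8: d [8B, align 8] → 16
@16: h [1B, align 1] → 17
@17: c [1B, align 1] → 18
@18: f [1B, align 1] → 19
+1 pad (align 2)
@20: b [2B, align 2] → 22
+2 pad (align 8)
@24: a [8B, align 8] → 32
@32: e [40B, align 8] → 72
size 72, align 8
88 − 72 = 16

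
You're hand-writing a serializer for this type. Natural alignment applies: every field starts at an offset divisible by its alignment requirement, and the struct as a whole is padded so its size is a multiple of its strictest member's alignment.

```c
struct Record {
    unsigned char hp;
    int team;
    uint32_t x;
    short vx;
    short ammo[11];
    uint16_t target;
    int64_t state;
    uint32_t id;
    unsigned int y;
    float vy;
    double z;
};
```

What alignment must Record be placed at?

member alignments: hp=1, team=4, x=4, vx=2, ammo=2, target=2, state=8, id=4, y=4, vy=4, z=8
max = 8

8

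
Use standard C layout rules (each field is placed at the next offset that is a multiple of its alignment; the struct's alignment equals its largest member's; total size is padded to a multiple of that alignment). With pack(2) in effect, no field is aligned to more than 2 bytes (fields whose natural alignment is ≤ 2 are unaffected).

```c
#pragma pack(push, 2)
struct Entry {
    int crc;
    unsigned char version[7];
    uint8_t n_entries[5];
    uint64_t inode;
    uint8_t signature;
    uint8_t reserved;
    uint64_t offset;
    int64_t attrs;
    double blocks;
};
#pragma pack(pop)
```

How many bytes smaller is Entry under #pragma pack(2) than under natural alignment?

natural layout:
  @0: crc [4B, align 4] → 4
  @4: version [7B, align 1] → 11
  @11: n_entries [5B, align 1] → 16
  @16: inode [8B, align 8] → 24
  @24: signature [1B, align 1] → 25
  @25: reserved [1B, align 1] → 26
  +6 pad (align 8)
  @32: offset [8B, align 8] → 40
  @40: attrs [8B, align 8] → 48
  @48: blocks [8B, align 8] → 56
  size 56, align 8
packed(2) layout:
  @0: crc [4B, align 2] → 4
  @4: version [7B, align 1] → 11
  @11: n_entries [5B, align 1] → 16
  @16: inode [8B, align 2] → 24
  @24: signature [1B, align 1] → 25
  @25: reserved [1B, align 1] → 26
  @26: offset [8B, align 2] → 34
  @34: attrs [8B, align 2] → 42
  @42: blocks [8B, align 2] → 50
  size 50, align 2
56 − 50 = 6

6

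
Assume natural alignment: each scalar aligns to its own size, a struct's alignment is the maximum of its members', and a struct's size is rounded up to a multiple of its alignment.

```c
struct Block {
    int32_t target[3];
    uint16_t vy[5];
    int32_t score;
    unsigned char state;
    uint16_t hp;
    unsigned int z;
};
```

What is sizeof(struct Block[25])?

0..12  target  (12B, 4-aligned)
12..22  vy  (10B, 2-aligned)
22..24  -- padding (2B)
24..28  score  (4B, 4-aligned)
28..29  state  (1B, 1-aligned)
29..30  -- padding (1B)
30..32  hp  (2B, 2-aligned)
32..36  z  (4B, 4-aligned)
sizeof = 36, alignof = 4
array of 25: 25 × 36 = 900

900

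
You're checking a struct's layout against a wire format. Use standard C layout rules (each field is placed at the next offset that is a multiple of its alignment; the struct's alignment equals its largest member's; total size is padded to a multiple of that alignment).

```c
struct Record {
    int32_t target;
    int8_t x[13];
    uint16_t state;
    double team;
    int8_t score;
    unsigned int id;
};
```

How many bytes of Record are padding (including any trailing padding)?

8

0..4  target  (4B, 4-aligned)
4..17  x  (13B, 1-aligned)
17..18  -- padding (1B)
18..20  state  (2B, 2-aligned)
20..24  -- padding (4B)
24..32  team  (8B, 8-aligned)
32..33  score  (1B, 1-aligned)
33..36  -- padding (3B)
36..40  id  (4B, 4-aligned)
sizeof = 40, alignof = 8
data bytes 32, size 40 → padding 8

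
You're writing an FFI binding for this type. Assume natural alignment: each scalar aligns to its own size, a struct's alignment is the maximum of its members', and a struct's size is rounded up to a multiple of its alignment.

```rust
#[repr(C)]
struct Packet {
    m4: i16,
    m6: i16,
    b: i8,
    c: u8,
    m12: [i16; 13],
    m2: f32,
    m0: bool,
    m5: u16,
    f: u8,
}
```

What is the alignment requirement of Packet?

4

member alignments: m4=2, m6=2, b=1, c=1, m12=2, m2=4, m0=1, m5=2, f=1
max = 4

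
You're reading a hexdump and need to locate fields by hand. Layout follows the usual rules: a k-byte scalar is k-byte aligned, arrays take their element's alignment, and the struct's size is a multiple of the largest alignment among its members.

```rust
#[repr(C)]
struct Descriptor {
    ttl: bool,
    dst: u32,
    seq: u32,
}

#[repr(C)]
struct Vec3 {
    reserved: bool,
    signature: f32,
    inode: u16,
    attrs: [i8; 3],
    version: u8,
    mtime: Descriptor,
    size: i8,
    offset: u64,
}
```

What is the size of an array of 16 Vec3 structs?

640

Descriptor: 0..1  ttl  (1B, 1-aligned); 1..4  -- padding (3B); 4..8  dst  (4B, 4-aligned); 8..12  seq  (4B, 4-aligned); sizeof = 12, alignof = 4
0..1  reserved  (1B, 1-aligned)
1..4  -- padding (3B)
4..8  signature  (4B, 4-aligned)
8..10  inode  (2B, 2-aligned)
10..13  attrs  (3B, 1-aligned)
13..14  version  (1B, 1-aligned)
14..16  -- padding (2B)
16..28  mtime  (12B, 4-aligned)
28..29  size  (1B, 1-aligned)
29..32  -- padding (3B)
32..40  offset  (8B, 8-aligned)
sizeof = 40, alignof = 8
array of 16: 16 × 40 = 640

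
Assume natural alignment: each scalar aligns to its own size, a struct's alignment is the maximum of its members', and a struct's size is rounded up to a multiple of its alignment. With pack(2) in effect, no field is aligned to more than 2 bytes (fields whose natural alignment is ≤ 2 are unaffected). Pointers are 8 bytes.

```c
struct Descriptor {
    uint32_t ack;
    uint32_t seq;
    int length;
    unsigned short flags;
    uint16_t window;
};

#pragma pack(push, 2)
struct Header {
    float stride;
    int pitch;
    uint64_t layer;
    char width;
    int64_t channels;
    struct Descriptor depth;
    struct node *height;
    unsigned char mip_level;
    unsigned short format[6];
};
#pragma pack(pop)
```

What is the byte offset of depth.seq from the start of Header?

Descriptor: ack at 0 (size 4, align 4) → ends 4; seq at 4 (size 4, align 4) → ends 8; length at 8 (size 4, align 4) → ends 12; flags at 12 (size 2, align 2) → ends 14; window at 14 (size 2, align 2) → ends 16; total 16 bytes, alignment 4
stride at 0 (size 4, align 2) → ends 4
pitch at 4 (size 4, align 2) → ends 8
layer at 8 (size 8, align 2) → ends 16
width at 16 (size 1, align 1) → ends 17
pad 1 to align 2 for channels
channels at 18 (size 8, align 2) → ends 26
depth at 26 (size 16, align 2) → ends 42
within Descriptor: seq at 4
26 + 4 = 30

30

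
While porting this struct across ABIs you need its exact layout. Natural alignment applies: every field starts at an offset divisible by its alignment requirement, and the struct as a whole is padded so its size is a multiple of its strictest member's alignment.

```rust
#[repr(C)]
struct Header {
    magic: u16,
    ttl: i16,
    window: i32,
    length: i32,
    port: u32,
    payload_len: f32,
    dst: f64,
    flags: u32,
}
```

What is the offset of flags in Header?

0..2  magic  (2B, 2-aligned)
2..4  ttl  (2B, 2-aligned)
4..8  window  (4B, 4-aligned)
8..12  length  (4B, 4-aligned)
12..16  port  (4B, 4-aligned)
16..20  payload_len  (4B, 4-aligned)
20..24  -- padding (4B)
24..32  dst  (8B, 8-aligned)
32..36  flags  (4B, 4-aligned)

32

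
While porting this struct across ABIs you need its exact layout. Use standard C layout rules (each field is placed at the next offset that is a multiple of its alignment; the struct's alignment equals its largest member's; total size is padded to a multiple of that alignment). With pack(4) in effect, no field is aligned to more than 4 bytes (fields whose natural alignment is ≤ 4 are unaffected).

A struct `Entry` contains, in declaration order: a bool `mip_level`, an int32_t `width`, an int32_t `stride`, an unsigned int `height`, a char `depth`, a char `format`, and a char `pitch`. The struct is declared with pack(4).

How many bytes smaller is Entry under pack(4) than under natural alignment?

0

natural layout:
  @0: mip_level [1B, align 1] → 1
  +3 pad (align 4)
  @4: width [4B, align 4] → 8
  @8: stride [4B, align 4] → 12
  @12: height [4B, align 4] → 16
  @16: depth [1B, align 1] → 17
  @17: format [1B, align 1] → 18
  @18: pitch [1B, align 1] → 19
  +1 tail pad (align 4)
  size 20, align 4
packed(4) layout:
  @0: mip_level [1B, align 1] → 1
  +3 pad (align 4)
  @4: width [4B, align 4] → 8
  @8: stride [4B, align 4] → 12
  @12: height [4B, align 4] → 16
  @16: depth [1B, align 1] → 17
  @17: format [1B, align 1] → 18
  @18: pitch [1B, align 1] → 19
  +1 tail pad (align 4)
  size 20, align 4
20 − 20 = 0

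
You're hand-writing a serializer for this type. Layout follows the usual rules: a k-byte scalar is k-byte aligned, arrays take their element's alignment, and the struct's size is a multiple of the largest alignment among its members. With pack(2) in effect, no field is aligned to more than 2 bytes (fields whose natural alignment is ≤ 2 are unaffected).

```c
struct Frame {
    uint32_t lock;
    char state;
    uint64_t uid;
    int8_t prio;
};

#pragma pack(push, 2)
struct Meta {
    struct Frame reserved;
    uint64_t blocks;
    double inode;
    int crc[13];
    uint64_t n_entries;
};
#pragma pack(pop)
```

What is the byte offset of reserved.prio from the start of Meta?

Frame: lock at 0 (size 4, align 4) → ends 4; state at 4 (size 1, align 1) → ends 5; pad 3 to align 8 for uid; uid at 8 (size 8, align 8) → ends 16; prio at 16 (size 1, align 1) → ends 17; tail pad 7 to reach multiple of 8; total 24 bytes, alignment 8
reserved at 0 (size 24, align 2) → ends 24
within Frame: prio at 16
0 + 16 = 16

16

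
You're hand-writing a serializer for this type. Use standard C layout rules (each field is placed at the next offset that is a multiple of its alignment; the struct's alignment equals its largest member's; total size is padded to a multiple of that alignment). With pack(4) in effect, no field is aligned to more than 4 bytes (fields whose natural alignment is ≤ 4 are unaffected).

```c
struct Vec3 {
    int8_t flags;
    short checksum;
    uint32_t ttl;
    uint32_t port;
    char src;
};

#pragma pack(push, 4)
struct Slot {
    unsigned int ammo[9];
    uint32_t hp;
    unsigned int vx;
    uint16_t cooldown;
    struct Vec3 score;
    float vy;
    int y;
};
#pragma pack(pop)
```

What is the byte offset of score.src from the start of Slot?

Vec3: flags at 0 (size 1, align 1) → ends 1; pad 1 to align 2 for checksum; checksum at 2 (size 2, align 2) → ends 4; ttl at 4 (size 4, align 4) → ends 8; port at 8 (size 4, align 4) → ends 12; src at 12 (size 1, align 1) → ends 13; tail pad 3 to reach multiple of 4; total 16 bytes, alignment 4
ammo at 0 (size 36, align 4) → ends 36
hp at 36 (size 4, align 4) → ends 40
vx at 40 (size 4, align 4) → ends 44
cooldown at 44 (size 2, align 2) → ends 46
pad 2 to align 4 for score
score at 48 (size 16, align 4) → ends 64
within Vec3: src at 12
48 + 12 = 60

60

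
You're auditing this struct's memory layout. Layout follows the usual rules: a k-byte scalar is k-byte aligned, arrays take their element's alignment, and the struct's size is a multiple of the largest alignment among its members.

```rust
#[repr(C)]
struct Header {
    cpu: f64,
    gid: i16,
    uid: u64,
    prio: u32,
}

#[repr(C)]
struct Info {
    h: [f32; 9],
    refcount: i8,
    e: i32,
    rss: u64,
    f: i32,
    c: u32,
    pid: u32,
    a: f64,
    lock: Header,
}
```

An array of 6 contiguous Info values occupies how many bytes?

672

Header: 0..8  cpu  (8B, 8-aligned); 8..10  gid  (2B, 2-aligned); 10..16  -- padding (6B); 16..24  uid  (8B, 8-aligned); 24..28  prio  (4B, 4-aligned); 28..32  -- tail padding (4B); sizeof = 32, alignof = 8
0..36  h  (36B, 4-aligned)
36..37  refcount  (1B, 1-aligned)
37..40  -- padding (3B)
40..44  e  (4B, 4-aligned)
44..48  -- padding (4B)
48..56  rss  (8B, 8-aligned)
56..60  f  (4B, 4-aligned)
60..64  c  (4B, 4-aligned)
64..68  pid  (4B, 4-aligned)
68..72  -- padding (4B)
72..80  a  (8B, 8-aligned)
80..112  lock  (32B, 8-aligned)
sizeof = 112, alignof = 8
array of 6: 6 × 112 = 672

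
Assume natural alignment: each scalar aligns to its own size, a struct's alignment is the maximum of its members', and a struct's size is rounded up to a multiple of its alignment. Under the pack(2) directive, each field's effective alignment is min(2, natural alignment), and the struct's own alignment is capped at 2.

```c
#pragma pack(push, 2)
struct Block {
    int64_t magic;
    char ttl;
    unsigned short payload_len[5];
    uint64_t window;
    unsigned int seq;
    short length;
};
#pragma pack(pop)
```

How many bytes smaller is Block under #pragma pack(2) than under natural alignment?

6

natural layout:
  @0: magic [8B, align 8] → 8
  @8: ttl [1B, align 1] → 9
  +1 pad (align 2)
  @10: payload_len [10B, align 2] → 20
  +4 pad (align 8)
  @24: window [8B, align 8] → 32
  @32: seq [4B, align 4] → 36
  @36: length [2B, align 2] → 38
  +2 tail pad (align 8)
  size 40, align 8
packed(2) layout:
  @0: magic [8B, align 2] → 8
  @8: ttl [1B, align 1] → 9
  +1 pad (align 2)
  @10: payload_len [10B, align 2] → 20
  @20: window [8B, align 2] → 28
  @28: seq [4B, align 2] → 32
  @32: length [2B, align 2] → 34
  size 34, align 2
40 − 34 = 6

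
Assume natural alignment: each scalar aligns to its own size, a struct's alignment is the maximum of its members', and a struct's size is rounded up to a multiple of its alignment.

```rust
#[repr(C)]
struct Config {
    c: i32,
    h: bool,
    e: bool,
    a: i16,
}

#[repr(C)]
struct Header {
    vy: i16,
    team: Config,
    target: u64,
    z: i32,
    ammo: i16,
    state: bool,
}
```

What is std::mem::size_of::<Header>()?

32 bytes

Config: 0..4  c  (4B, 4-aligned); 4..5  h  (1B, 1-aligned); 5..6  e  (1B, 1-aligned); 6..8  a  (2B, 2-aligned); sizeof = 8, alignof = 4
0..2  vy  (2B, 2-aligned)
2..4  -- padding (2B)
4..12  team  (8B, 4-aligned)
12..16  -- padding (4B)
16..24  target  (8B, 8-aligned)
24..28  z  (4B, 4-aligned)
28..30  ammo  (2B, 2-aligned)
30..31  state  (1B, 1-aligned)
31..32  -- tail padding (1B)
sizeof = 32, alignof = 8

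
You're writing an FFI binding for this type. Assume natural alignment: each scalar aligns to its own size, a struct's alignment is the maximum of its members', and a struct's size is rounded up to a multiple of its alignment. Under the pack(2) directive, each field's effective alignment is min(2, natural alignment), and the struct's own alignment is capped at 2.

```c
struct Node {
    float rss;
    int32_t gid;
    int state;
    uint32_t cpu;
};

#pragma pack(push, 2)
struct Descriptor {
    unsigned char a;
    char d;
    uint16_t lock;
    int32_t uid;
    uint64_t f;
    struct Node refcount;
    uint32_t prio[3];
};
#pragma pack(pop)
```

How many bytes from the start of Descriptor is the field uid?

4

Node: 0..4  rss  (4B, 4-aligned); 4..8  gid  (4B, 4-aligned); 8..12  state  (4B, 4-aligned); 12..16  cpu  (4B, 4-aligned); sizeof = 16, alignof = 4
0..1  a  (1B, 1-aligned)
1..2  d  (1B, 1-aligned)
2..4  lock  (2B, 2-aligned)
4..8  uid  (4B, 2-aligned)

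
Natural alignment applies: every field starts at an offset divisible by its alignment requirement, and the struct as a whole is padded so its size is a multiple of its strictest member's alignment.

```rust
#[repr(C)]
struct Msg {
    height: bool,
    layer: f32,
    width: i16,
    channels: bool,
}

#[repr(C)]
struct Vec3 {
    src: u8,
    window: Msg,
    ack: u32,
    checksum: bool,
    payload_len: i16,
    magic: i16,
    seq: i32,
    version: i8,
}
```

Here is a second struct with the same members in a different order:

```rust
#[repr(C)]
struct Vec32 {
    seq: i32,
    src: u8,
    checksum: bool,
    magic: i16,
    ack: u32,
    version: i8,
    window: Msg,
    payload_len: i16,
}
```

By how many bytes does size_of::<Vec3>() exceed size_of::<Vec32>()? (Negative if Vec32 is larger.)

4

Msg: height at 0 (size 1, align 1) → ends 1; pad 3 to align 4 for layer; layer at 4 (size 4, align 4) → ends 8; width at 8 (size 2, align 2) → ends 10; channels at 10 (size 1, align 1) → ends 11; tail pad 1 to reach multiple of 4; total 12 bytes, alignment 4
src at 0 (size 1, align 1) → ends 1
pad 3 to align 4 for window
window at 4 (size 12, align 4) → ends 16
ack at 16 (size 4, align 4) → ends 20
checksum at 20 (size 1, align 1) → ends 21
pad 1 to align 2 for payload_len
payload_len at 22 (size 2, align 2) → ends 24
magic at 24 (size 2, align 2) → ends 26
pad 2 to align 4 for seq
seq at 28 (size 4, align 4) → ends 32
version at 32 (size 1, align 1) → ends 33
tail pad 3 to reach multiple of 4
total 36 bytes, alignment 4
— Vec32 —
seq at 0 (size 4, align 4) → ends 4
src at 4 (size 1, align 1) → ends 5
checksum at 5 (size 1, align 1) → ends 6
magic at 6 (size 2, align 2) → ends 8
ack at 8 (size 4, align 4) → ends 12
version at 12 (size 1, align 1) → ends 13
pad 3 to align 4 for window
window at 16 (size 12, align 4) → ends 28
payload_len at 28 (size 2, align 2) → ends 30
tail pad 2 to reach multiple of 4
total 32 bytes, alignment 4
36 − 32 = 4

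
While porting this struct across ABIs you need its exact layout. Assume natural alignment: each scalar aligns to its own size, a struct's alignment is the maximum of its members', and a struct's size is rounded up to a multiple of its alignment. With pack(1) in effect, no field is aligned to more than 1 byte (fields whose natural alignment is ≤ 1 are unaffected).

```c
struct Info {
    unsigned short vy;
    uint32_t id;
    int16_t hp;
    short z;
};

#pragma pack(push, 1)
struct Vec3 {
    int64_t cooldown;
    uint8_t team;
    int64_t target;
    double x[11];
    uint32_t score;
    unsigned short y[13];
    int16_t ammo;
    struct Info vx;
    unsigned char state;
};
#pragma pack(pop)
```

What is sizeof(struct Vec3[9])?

1350

Info: vy at 0 (size 2, align 2) → ends 2; pad 2 to align 4 for id; id at 4 (size 4, align 4) → ends 8; hp at 8 (size 2, align 2) → ends 10; z at 10 (size 2, align 2) → ends 12; total 12 bytes, alignment 4
cooldown at 0 (size 8, align 1) → ends 8
team at 8 (size 1, align 1) → ends 9
target at 9 (size 8, align 1) → ends 17
x at 17 (size 88, align 1) → ends 105
score at 105 (size 4, align 1) → ends 109
y at 109 (size 26, align 1) → ends 135
ammo at 135 (size 2, align 1) → ends 137
vx at 137 (size 12, align 1) → ends 149
state at 149 (size 1, align 1) → ends 150
total 150 bytes, alignment 1
array of 9: 9 × 150 = 1350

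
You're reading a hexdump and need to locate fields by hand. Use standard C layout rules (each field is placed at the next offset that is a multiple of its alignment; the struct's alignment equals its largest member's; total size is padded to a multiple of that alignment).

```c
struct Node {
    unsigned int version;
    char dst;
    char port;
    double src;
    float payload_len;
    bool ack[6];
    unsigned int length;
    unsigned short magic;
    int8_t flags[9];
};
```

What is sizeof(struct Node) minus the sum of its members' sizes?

9

@0: version [4B, align 4] → 4
@4: dst [1B, align 1] → 5
@5: port [1B, align 1] → 6
+2 pad (align 8)
@8: src [8B, align 8] → 16
@16: payload_len [4B, align 4] → 20
@20: ack [6B, align 1] → 26
+2 pad (align 4)
@28: length [4B, align 4] → 32
@32: magic [2B, align 2] → 34
@34: flags [9B, align 1] → 43
+5 tail pad (align 8)
size 48, align 8
data bytes 39, size 48 → padding 9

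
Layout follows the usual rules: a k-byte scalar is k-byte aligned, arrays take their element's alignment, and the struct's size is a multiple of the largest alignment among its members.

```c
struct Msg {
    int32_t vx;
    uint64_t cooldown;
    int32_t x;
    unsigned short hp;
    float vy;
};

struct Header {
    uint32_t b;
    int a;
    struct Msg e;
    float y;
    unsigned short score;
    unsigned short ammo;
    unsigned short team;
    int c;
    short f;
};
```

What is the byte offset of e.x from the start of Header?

24

Msg: 0..4  vx  (4B, 4-aligned); 4..8  -- padding (4B); 8..16  cooldown  (8B, 8-aligned); 16..20  x  (4B, 4-aligned); 20..22  hp  (2B, 2-aligned); 22..24  -- padding (2B); 24..28  vy  (4B, 4-aligned); 28..32  -- tail padding (4B); sizeof = 32, alignof = 8
0..4  b  (4B, 4-aligned)
4..8  a  (4B, 4-aligned)
8..40  e  (32B, 8-aligned)
within Msg: x at 16
8 + 16 = 24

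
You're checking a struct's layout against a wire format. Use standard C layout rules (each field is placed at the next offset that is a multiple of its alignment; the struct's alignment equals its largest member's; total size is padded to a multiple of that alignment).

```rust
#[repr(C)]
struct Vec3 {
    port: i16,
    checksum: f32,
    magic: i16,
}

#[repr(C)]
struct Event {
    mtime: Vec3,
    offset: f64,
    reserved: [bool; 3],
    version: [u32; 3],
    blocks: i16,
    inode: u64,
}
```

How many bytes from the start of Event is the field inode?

Vec3: port at 0 (size 2, align 2) → ends 2; pad 2 to align 4 for checksum; checksum at 4 (size 4, align 4) → ends 8; magic at 8 (size 2, align 2) → ends 10; tail pad 2 to reach multiple of 4; total 12 bytes, alignment 4
mtime at 0 (size 12, align 4) → ends 12
pad 4 to align 8 for offset
offset at 16 (size 8, align 8) → ends 24
reserved at 24 (size 3, align 1) → ends 27
pad 1 to align 4 for version
version at 28 (size 12, align 4) → ends 40
blocks at 40 (size 2, align 2) → ends 42
pad 6 to align 8 for inode
inode at 48 (size 8, align 8) → ends 56

48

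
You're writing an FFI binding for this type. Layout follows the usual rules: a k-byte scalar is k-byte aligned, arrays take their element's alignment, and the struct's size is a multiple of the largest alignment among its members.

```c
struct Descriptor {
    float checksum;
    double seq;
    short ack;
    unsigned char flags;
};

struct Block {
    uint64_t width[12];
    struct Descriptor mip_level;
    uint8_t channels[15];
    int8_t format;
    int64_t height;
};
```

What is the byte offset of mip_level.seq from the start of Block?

104

Descriptor: checksum at 0 (size 4, align 4) → ends 4; pad 4 to align 8 for seq; seq at 8 (size 8, align 8) → ends 16; ack at 16 (size 2, align 2) → ends 18; flags at 18 (size 1, align 1) → ends 19; tail pad 5 to reach multiple of 8; total 24 bytes, alignment 8
width at 0 (size 96, align 8) → ends 96
mip_level at 96 (size 24, align 8) → ends 120
within Descriptor: seq at 8
96 + 8 = 104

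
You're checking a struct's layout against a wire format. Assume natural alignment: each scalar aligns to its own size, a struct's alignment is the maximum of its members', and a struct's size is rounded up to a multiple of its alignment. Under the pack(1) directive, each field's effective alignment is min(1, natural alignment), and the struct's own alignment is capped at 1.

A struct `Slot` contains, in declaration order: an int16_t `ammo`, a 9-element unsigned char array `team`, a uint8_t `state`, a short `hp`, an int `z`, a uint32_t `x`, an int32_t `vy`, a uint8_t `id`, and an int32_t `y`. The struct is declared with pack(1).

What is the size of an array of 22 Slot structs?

682

@0: ammo [2B, align 1] → 2
@2: team [9B, align 1] → 11
@11: state [1B, align 1] → 12
@12: hp [2B, align 1] → 14
@14: z [4B, align 1] → 18
@18: x [4B, align 1] → 22
@22: vy [4B, align 1] → 26
@26: id [1B, align 1] → 27
@27: y [4B, align 1] → 31
size 31, align 1
array of 22: 22 × 31 = 682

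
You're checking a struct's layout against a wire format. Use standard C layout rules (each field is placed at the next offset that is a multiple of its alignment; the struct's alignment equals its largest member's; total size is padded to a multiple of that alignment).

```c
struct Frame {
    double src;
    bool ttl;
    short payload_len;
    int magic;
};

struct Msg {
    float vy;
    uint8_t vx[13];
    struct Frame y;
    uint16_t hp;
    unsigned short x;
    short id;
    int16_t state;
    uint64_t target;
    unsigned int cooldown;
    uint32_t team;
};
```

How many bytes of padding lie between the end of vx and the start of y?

Frame: src at 0 (size 8, align 8) → ends 8; ttl at 8 (size 1, align 1) → ends 9; pad 1 to align 2 for payload_len; payload_len at 10 (size 2, align 2) → ends 12; magic at 12 (size 4, align 4) → ends 16; total 16 bytes, alignment 8
vy at 0 (size 4, align 4) → ends 4
vx at 4 (size 13, align 1) → ends 17
pad 7 to align 8 for y
y at 24 (size 16, align 8) → ends 40

7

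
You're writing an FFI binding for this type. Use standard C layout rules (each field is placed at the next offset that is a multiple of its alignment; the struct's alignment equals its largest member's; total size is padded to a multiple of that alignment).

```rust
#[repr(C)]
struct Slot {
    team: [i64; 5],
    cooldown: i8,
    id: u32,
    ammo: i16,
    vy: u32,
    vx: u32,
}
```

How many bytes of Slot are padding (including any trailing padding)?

team at 0 (size 40, align 8) → ends 40
cooldown at 40 (size 1, align 1) → ends 41
pad 3 to align 4 for id
id at 44 (size 4, align 4) → ends 48
ammo at 48 (size 2, align 2) → ends 50
pad 2 to align 4 for vy
vy at 52 (size 4, align 4) → ends 56
vx at 56 (size 4, align 4) → ends 60
tail pad 4 to reach multiple of 8
total 64 bytes, alignment 8
data bytes 55, size 64 → padding 9

9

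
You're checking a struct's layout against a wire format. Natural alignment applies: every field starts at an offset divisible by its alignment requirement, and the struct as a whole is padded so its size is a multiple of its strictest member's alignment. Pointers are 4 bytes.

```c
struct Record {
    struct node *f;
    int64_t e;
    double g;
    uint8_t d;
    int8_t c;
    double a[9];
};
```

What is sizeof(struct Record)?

104

0..4  f  (4B, 4-aligned)
4..8  -- padding (4B)
8..16  e  (8B, 8-aligned)
16..24  g  (8B, 8-aligned)
24..25  d  (1B, 1-aligned)
25..26  c  (1B, 1-aligned)
26..32  -- padding (6B)
32..104  a  (72B, 8-aligned)
sizeof = 104, alignof = 8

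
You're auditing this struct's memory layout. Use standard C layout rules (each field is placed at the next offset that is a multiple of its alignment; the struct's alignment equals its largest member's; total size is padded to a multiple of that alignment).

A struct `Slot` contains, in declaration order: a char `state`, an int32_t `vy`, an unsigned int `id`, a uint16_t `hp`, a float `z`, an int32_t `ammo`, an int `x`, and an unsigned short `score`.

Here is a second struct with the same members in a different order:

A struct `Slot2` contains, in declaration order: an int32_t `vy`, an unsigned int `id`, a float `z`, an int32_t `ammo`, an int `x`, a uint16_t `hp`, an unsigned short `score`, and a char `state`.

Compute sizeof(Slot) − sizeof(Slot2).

4

state at 0 (size 1, align 1) → ends 1
pad 3 to align 4 for vy
vy at 4 (size 4, align 4) → ends 8
id at 8 (size 4, align 4) → ends 12
hp at 12 (size 2, align 2) → ends 14
pad 2 to align 4 for z
z at 16 (size 4, align 4) → ends 20
ammo at 20 (size 4, align 4) → ends 24
x at 24 (size 4, align 4) → ends 28
score at 28 (size 2, align 2) → ends 30
tail pad 2 to reach multiple of 4
total 32 bytes, alignment 4
— Slot2 —
vy at 0 (size 4, align 4) → ends 4
id at 4 (size 4, align 4) → ends 8
z at 8 (size 4, align 4) → ends 12
ammo at 12 (size 4, align 4) → ends 16
x at 16 (size 4, align 4) → ends 20
hp at 20 (size 2, align 2) → ends 22
score at 22 (size 2, align 2) → ends 24
state at 24 (size 1, align 1) → ends 25
tail pad 3 to reach multiple of 4
total 28 bytes, alignment 4
32 − 28 = 4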